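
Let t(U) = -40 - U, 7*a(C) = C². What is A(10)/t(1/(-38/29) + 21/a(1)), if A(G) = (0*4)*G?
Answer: 0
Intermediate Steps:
A(G) = 0 (A(G) = 0*G = 0)
a(C) = C²/7
A(10)/t(1/(-38/29) + 21/a(1)) = 0/(-40 - (1/(-38/29) + 21/(((⅐)*1²)))) = 0/(-40 - (1/(-38*1/29) + 21/(((⅐)*1)))) = 0/(-40 - (1/(-38/29) + 21/(⅐))) = 0/(-40 - (1*(-29/38) + 21*7)) = 0/(-40 - (-29/38 + 147)) = 0/(-40 - 1*5557/38) = 0/(-40 - 5557/38) = 0/(-7077/38) = 0*(-38/7077) = 0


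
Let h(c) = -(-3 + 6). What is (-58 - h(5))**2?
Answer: 3025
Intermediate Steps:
h(c) = -3 (h(c) = -1*3 = -3)
(-58 - h(5))**2 = (-58 - 1*(-3))**2 = (-58 + 3)**2 = (-55)**2 = 3025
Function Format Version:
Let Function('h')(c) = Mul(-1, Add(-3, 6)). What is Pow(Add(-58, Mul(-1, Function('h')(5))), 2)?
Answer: 3025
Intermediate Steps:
Function('h')(c) = -3 (Function('h')(c) = Mul(-1, 3) = -3)
Pow(Add(-58, Mul(-1, Function('h')(5))), 2) = Pow(Add(-58, Mul(-1, -3)), 2) = Pow(Add(-58, 3), 2) = Pow(-55, 2) = 3025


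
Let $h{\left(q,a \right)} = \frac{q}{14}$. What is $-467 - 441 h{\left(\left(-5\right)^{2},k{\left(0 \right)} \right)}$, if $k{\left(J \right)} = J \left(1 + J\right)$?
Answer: $- \frac{2509}{2} \approx -1254.5$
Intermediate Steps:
$h{\left(q,a \right)} = \frac{q}{14}$ ($h{\left(q,a \right)} = q \frac{1}{14} = \frac{q}{14}$)
$-467 - 441 h{\left(\left(-5\right)^{2},k{\left(0 \right)} \right)} = -467 - 441 \frac{\left(-5\right)^{2}}{14} = -467 - 441 \cdot \frac{1}{14} \cdot 25 = -467 - \frac{1575}{2} = - \frac{2509}{2}$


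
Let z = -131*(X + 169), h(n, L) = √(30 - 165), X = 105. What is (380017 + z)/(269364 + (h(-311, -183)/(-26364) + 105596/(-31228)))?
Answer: 436311094395502182571120016/341520404813077144891822879 + 184319849578954076*I*√15/341520404813077144891822879 ≈ 1.2776 + 2.0903e-9*I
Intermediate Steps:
h(n, L) = 3*I*√15 (h(n, L) = √(-135) = 3*I*√15)
z = -35894 (z = -131*(105 + 169) = -131*274 = -35894)
(380017 + z)/(269364 + (h(-311, -183)/(-26364) + 105596/(-31228))) = (380017 - 35894)/(269364 + ((3*I*√15)/(-26364) + 105596/(-31228))) = 344123/(269364 + ((3*I*√15)*(-1/26364) + 105596*(-1/31228))) = 344123/(269364 + (-I*√15/8788 - 26399/7807)) = 344123/(269364 + (-26399/7807 - I*√15/8788)) = 344123/(2102898349/7807 - I*√15/8788)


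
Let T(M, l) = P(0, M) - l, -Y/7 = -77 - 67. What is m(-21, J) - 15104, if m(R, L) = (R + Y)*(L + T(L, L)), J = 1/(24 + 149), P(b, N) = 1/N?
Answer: 155647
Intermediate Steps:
Y = 1008 (Y = -7*(-77 - 67) = -7*(-144) = 1008)
T(M, l) = 1/M - l
J = 1/173 ≈ 0.0057803
m(R, L) = (1008 + R)/L (m(R, L) = (R + 1008)*(L + (1/L - L)) = (1008 + R)/L)
m(-21, J) - 15104 = (1008 - 21)/(1/173) - 15104 = 173*987 - 15104 = 170751 - 15104 = 155647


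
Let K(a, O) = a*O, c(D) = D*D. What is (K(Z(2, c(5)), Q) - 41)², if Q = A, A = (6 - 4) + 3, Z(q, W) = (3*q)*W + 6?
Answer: 546121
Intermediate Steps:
c(D) = D²
Z(q, W) = 6 + 3*W*q (Z(q, W) = 3*W*q + 6 = 6 + 3*W*q)
A = 5 (A = 2 + 3 = 5)
Q = 5
K(a, O) = O*a
(K(Z(2, c(5)), Q) - 41)² = (5*(6 + 3*5²*2) - 41)² = (5*(6 + 3*25*2) - 41)² = (5*(6 + 150) - 41)² = (5*156 - 41)² = (780 - 41)² = 739² = 546121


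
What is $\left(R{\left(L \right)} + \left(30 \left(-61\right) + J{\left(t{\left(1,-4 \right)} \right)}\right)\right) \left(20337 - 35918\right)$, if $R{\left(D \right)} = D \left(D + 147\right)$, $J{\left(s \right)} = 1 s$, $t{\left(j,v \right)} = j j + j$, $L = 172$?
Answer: $-826416240$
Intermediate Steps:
$t{\left(j,v \right)} = j + j^{2}$ ($t{\left(j,v \right)} = j^{2} + j = j + j^{2}$)
$J{\left(s \right)} = s$
$R{\left(D \right)} = D \left(147 + D\right)$
$\left(R{\left(L \right)} + \left(30 \left(-61\right) + J{\left(t{\left(1,-4 \right)} \right)}\right)\right) \left(20337 - 35918\right) = \left(172 \left(147 + 172\right) + \left(30 \left(-61\right) + 1 \left(1 + 1\right)\right)\right) \left(20337 - 35918\right) = \left(172 \cdot 319 + \left(-1830 + 1 \cdot 2\right)\right) \left(-15581\right) = \left(54868 + \left(-1830 + 2\right)\right) \left(-15581\right) = \left(54868 - 1828\right) \left(-15581\right) = 53040 \left(-15581\right) = -826416240$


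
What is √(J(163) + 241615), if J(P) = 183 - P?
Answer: √241635 ≈ 491.56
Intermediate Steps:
√(J(163) + 241615) = √((183 - 1*163) + 241615) = √((183 - 163) + 241615) = √(20 + 241615) = √241635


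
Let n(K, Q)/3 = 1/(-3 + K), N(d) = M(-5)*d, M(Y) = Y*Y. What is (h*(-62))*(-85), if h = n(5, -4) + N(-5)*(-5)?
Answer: 3301655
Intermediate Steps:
M(Y) = Y²
N(d) = 25*d (N(d) = (-5)²*d = 25*d)
n(K, Q) = 3/(-3 + K)
h = 1253/2 (h = 3/(-3 + 5) + (25*(-5))*(-5) = 3/2 - 125*(-5) = 3*(½) + 625 = 3/2 + 625 = 1253/2 ≈ 626.50)
(h*(-62))*(-85) = ((1253/2)*(-62))*(-85) = -38843*(-85) = 3301655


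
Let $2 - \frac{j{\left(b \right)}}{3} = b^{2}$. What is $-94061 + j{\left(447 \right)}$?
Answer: $-693482$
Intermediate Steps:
$j{\left(b \right)} = 6 - 3 b^{2}$
$-94061 + j{\left(447 \right)} = -94061 + \left(6 - 3 \cdot 447^{2}\right) = -94061 + \left(6 - 599427\right) = -94061 - 599421 = -693482$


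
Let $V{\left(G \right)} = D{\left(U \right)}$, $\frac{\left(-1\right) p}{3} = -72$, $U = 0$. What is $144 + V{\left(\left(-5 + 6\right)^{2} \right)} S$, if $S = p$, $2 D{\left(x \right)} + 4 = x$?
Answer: $-288$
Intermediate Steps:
$p = 216$ ($p = \left(-3\right) \left(-72\right) = 216$)
$D{\left(x \right)} = -2 + \frac{x}{2}$
$V{\left(G \right)} = -2$ ($V{\left(G \right)} = -2 + \frac{1}{2} \cdot 0 = -2 + 0 = -2$)
$S = 216$
$144 + V{\left(\left(-5 + 6\right)^{2} \right)} S = 144 - 432 = -288$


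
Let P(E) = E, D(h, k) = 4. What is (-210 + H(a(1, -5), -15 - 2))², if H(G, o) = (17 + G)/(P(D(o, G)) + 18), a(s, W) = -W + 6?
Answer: 5271616/121 ≈ 43567.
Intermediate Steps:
a(s, W) = 6 - W
H(G, o) = 17/22 + G/22 (H(G, o) = (17 + G)/(4 + 18) = (17 + G)/22 = (17 + G)*(1/22) = 17/22 + G/22)
(-210 + H(a(1, -5), -15 - 2))² = (-210 + (17/22 + (6 - 1*(-5))/22))² = (-210 + (17/22 + (6 + 5)/22))² = (-210 + (17/22 + (1/22)*11))² = (-210 + (17/22 + ½))² = (-210 + 14/11)² = (-2296/11)² = 5271616/121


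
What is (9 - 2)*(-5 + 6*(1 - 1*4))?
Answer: -161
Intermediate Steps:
(9 - 2)*(-5 + 6*(1 - 1*4)) = 7*(-5 + 6*(1 - 4)) = 7*(-5 + 6*(-3)) = 7*(-5 - 18) = 7*(-23) = -161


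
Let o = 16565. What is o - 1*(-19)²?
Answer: 16204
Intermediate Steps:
o - 1*(-19)² = 16565 - 1*(-19)² = 16565 - 1*361 = 16565 - 361 = 16204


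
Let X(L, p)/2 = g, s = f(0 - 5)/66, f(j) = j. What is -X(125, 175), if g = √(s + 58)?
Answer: -√252318/33 ≈ -15.222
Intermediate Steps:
s = -5/66 (s = (0 - 5)/66 = -5*1/66 = -5/66 ≈ -0.075758)
g = √252318/66 (g = √(-5/66 + 58) = √(3823/66) = √252318/66 ≈ 7.6108)
X(L, p) = √252318/33 (X(L, p) = 2*(√252318/66) = √252318/33)
-X(125, 175) = -√252318/33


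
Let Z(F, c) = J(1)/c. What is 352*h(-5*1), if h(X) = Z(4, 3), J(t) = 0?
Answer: 0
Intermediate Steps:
Z(F, c) = 0 (Z(F, c) = 0/c = 0)
h(X) = 0
352*h(-5*1) = 352*0 = 0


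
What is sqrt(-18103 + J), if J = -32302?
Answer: I*sqrt(50405) ≈ 224.51*I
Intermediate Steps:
sqrt(-18103 + J) = sqrt(-18103 - 32302) = sqrt(-50405) = I*sqrt(50405)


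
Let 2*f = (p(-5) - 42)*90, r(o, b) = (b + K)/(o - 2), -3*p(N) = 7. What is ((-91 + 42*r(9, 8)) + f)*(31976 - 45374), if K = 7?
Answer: 26742408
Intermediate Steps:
p(N) = -7/3 (p(N) = -1/3*7 = -7/3)
r(o, b) = (7 + b)/(-2 + o) (r(o, b) = (b + 7)/(o - 2) = (7 + b)/(-2 + o))
f = -1995 (f = ((-7/3 - 42)*90)/2 = (-133/3*90)/2 = (1/2)*(-3990) = -1995)
((-91 + 42*r(9, 8)) + f)*(31976 - 45374) = ((-91 + 42*((7 + 8)/(-2 + 9))) - 1995)*(31976 - 45374) = ((-91 + 42*(15/7)) - 1995)*(-13398) = ((-91 + 90) - 1995)*(-13398) = (-1 - 1995)*(-13398) = -1996*(-13398) = 26742408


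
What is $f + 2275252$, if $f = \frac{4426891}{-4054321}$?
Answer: $\frac{9224597537001}{4054321} \approx 2.2753 \cdot 10^{6}$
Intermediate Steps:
$f = - \frac{4426891}{4054321}$ ($f = 4426891 \left(- \frac{1}{4054321}\right) = - \frac{4426891}{4054321} \approx -1.0919$)
$f + 2275252 = - \frac{4426891}{4054321} + 2275252 = \frac{9224597537001}{4054321}$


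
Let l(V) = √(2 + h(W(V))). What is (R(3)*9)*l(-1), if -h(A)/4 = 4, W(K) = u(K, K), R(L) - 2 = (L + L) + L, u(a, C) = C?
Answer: 99*I*√14 ≈ 370.42*I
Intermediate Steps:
R(L) = 2 + 3*L (R(L) = 2 + ((L + L) + L) = 2 + (2*L + L) = 2 + 3*L)
W(K) = K
h(A) = -16 (h(A) = -4*4 = -16)
l(V) = I*√14 (l(V) = √(2 - 16) = √(-14) = I*√14)
(R(3)*9)*l(-1) = ((2 + 3*3)*9)*(I*√14) = ((2 + 9)*9)*(I*√14) = (11*9)*(I*√14) = 99*(I*√14) = 99*I*√14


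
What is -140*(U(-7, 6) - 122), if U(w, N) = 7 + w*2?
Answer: 18060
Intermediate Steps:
U(w, N) = 7 + 2*w
-140*(U(-7, 6) - 122) = -140*((7 + 2*(-7)) - 122) = -140*((7 - 14) - 122) = -140*(-7 - 122) = -140*(-129) = 18060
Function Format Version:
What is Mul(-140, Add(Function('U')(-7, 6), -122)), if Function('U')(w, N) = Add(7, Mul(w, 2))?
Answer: 18060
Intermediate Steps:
Function('U')(w, N) = Add(7, Mul(2, w))
Mul(-140, Add(Function('U')(-7, 6), -122)) = Mul(-140, Add(Add(7, Mul(2, -7)), -122)) = Mul(-140, Add(Add(7, -14), -122)) = Mul(-140, Add(-7, -122)) = Mul(-140, -129) = 18060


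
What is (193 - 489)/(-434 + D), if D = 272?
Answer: 148/81 ≈ 1.8272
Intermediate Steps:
(193 - 489)/(-434 + D) = (193 - 489)/(-434 + 272) = -296/(-162) = -296*(-1/162) = 148/81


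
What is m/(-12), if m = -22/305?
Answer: 11/1830 ≈ 0.0060109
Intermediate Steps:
m = -22/305 (m = -22*1/305 = -22/305 ≈ -0.072131)
m/(-12) = -22/305/(-12) = -22/305*(-1/12) = 11/1830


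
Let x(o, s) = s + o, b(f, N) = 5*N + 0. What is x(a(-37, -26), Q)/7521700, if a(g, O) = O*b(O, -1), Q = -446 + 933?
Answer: 617/7521700 ≈ 8.2029e-5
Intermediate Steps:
b(f, N) = 5*N
Q = 487
a(g, O) = -5*O (a(g, O) = O*(5*(-1)) = O*(-5) = -5*O)
x(o, s) = o + s
x(a(-37, -26), Q)/7521700 = (-5*(-26) + 487)/7521700 = (130 + 487)*(1/7521700) = 617*(1/7521700) = 617/7521700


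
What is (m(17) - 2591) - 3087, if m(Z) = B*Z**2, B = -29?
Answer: -14059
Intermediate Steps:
m(Z) = -29*Z**2
(m(17) - 2591) - 3087 = (-29*17**2 - 2591) - 3087 = (-29*289 - 2591) - 3087 = (-8381 - 2591) - 3087 = -10972 - 3087 = -14059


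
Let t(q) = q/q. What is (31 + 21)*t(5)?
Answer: 52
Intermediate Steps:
t(q) = 1
(31 + 21)*t(5) = (31 + 21)*1 = 52*1 = 52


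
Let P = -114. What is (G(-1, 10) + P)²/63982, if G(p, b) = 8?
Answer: 5618/31991 ≈ 0.17561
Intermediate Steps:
(G(-1, 10) + P)²/63982 = (8 - 114)²/63982 = (-106)²*(1/63982) = 11236*(1/63982) = 5618/31991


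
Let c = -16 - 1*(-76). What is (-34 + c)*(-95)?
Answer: -2470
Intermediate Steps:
c = 60 (c = -16 + 76 = 60)
(-34 + c)*(-95) = (-34 + 60)*(-95) = 26*(-95) = -2470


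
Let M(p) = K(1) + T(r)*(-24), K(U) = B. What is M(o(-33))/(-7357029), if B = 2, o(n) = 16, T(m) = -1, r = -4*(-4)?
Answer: -26/7357029 ≈ -3.5340e-6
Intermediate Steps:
r = 16
K(U) = 2
M(p) = 26 (M(p) = 2 - 1*(-24) = 2 + 24 = 26)
M(o(-33))/(-7357029) = 26/(-7357029) = 26*(-1/7357029) = -26/7357029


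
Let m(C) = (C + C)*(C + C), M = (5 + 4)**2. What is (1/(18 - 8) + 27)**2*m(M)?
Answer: 481846401/25 ≈ 1.9274e+7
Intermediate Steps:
M = 81 (M = 9**2 = 81)
m(C) = 4*C**2 (m(C) = (2*C)*(2*C) = 4*C**2)
(1/(18 - 8) + 27)**2*m(M) = (1/(18 - 8) + 27)**2*(4*81**2) = (1/10 + 27)**2*(4*6561) = (1/10 + 27)**2*26244 = (271/10)**2*26244 = (73441/100)*26244 = 481846401/25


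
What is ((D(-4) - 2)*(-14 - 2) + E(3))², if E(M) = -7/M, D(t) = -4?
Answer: 78961/9 ≈ 8773.4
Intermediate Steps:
((D(-4) - 2)*(-14 - 2) + E(3))² = ((-4 - 2)*(-14 - 2) - 7/3)² = (-6*(-16) - 7*⅓)² = (96 - 7/3)² = (281/3)² = 78961/9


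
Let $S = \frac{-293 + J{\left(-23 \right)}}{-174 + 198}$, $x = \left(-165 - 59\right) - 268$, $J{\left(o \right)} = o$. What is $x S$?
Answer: $6478$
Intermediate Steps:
$x = -492$ ($x = -224 - 268 = -492$)
$S = - \frac{79}{6}$ ($S = \frac{-293 - 23}{-174 + 198} = - \frac{316}{24} = \left(-316\right) \frac{1}{24} = - \frac{79}{6} \approx -13.167$)
$x S = \left(-492\right) \left(- \frac{79}{6}\right) = 6478$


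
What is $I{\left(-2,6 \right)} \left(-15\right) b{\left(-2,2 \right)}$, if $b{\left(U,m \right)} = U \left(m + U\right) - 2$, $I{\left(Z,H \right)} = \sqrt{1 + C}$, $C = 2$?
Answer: $30 \sqrt{3} \approx 51.962$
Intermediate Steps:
$I{\left(Z,H \right)} = \sqrt{3}$ ($I{\left(Z,H \right)} = \sqrt{1 + 2} = \sqrt{3}$)
$b{\left(U,m \right)} = -2 + U \left(U + m\right)$ ($b{\left(U,m \right)} = U \left(U + m\right) - 2 = -2 + U \left(U + m\right)$)
$I{\left(-2,6 \right)} \left(-15\right) b{\left(-2,2 \right)} = \sqrt{3} \left(-15\right) \left(-2 + \left(-2\right)^{2} - 4\right) = - 15 \sqrt{3} \left(-2 + 4 - 4\right) = - 15 \sqrt{3} \left(-2\right) = 30 \sqrt{3}$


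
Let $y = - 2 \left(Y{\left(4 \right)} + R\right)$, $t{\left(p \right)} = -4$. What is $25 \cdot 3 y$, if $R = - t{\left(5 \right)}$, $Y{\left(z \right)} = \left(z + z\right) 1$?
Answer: $-1800$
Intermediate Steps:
$Y{\left(z \right)} = 2 z$ ($Y{\left(z \right)} = 2 z 1 = 2 z$)
$R = 4$ ($R = \left(-1\right) \left(-4\right) = 4$)
$y = -24$ ($y = - 2 \left(2 \cdot 4 + 4\right) = - 2 \left(8 + 4\right) = \left(-2\right) 12 = -24$)
$25 \cdot 3 y = 25 \cdot 3 \left(-24\right) = 75 \left(-24\right) = -1800$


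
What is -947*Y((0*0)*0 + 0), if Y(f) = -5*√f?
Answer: 0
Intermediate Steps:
-947*Y((0*0)*0 + 0) = -(-4735)*√((0*0)*0 + 0) = -(-4735)*√(0*0 + 0) = -(-4735)*√(0 + 0) = -(-4735)*√0 = -(-4735)*0 = -947*0 = 0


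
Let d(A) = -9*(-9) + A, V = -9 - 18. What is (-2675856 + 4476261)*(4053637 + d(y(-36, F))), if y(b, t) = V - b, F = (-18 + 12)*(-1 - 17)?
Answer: 7298350359435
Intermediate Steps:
V = -27
F = 108 (F = -6*(-18) = 108)
y(b, t) = -27 - b
d(A) = 81 + A
(-2675856 + 4476261)*(4053637 + d(y(-36, F))) = (-2675856 + 4476261)*(4053637 + (81 + (-27 - 1*(-36)))) = 1800405*(4053637 + (81 + (-27 + 36))) = 1800405*(4053637 + (81 + 9)) = 1800405*(4053637 + 90) = 1800405*4053727 = 7298350359435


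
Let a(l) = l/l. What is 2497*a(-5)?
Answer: 2497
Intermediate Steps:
a(l) = 1
2497*a(-5) = 2497*1 = 2497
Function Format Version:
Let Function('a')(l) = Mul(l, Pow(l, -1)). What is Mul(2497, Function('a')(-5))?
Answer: 2497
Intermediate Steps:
Function('a')(l) = 1
Mul(2497, Function('a')(-5)) = Mul(2497, 1) = 2497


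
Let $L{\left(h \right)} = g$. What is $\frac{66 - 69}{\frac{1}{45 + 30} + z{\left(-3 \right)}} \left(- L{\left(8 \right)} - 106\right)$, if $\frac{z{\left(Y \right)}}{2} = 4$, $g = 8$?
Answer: $\frac{25650}{601} \approx 42.679$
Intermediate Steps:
$z{\left(Y \right)} = 8$ ($z{\left(Y \right)} = 2 \cdot 4 = 8$)
$L{\left(h \right)} = 8$
$\frac{66 - 69}{\frac{1}{45 + 30} + z{\left(-3 \right)}} \left(- L{\left(8 \right)} - 106\right) = \frac{66 - 69}{\frac{1}{45 + 30} + 8} \left(\left(-1\right) 8 - 106\right) = - \frac{3}{\frac{1}{75} + 8} \left(-8 - 106\right) = - \frac{3}{\frac{1}{75} + 8} \left(-114\right) = - \frac{3}{\frac{601}{75}} \left(-114\right) = \left(-3\right) \frac{75}{601} \left(-114\right) = \left(- \frac{225}{601}\right) \left(-114\right) = \frac{25650}{601}$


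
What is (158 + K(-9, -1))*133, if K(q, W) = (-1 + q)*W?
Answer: 22344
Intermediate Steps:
K(q, W) = W*(-1 + q)
(158 + K(-9, -1))*133 = (158 - (-1 - 9))*133 = (158 - 1*(-10))*133 = (158 + 10)*133 = 168*133 = 22344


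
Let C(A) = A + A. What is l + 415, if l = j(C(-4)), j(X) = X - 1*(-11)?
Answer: 418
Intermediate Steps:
C(A) = 2*A
j(X) = 11 + X (j(X) = X + 11 = 11 + X)
l = 3 (l = 11 + 2*(-4) = 11 - 8 = 3)
l + 415 = 3 + 415 = 418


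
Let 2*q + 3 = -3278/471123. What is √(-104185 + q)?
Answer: I*√10277738385740958/314082 ≈ 322.78*I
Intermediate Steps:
q = -1416647/942246 (q = -3/2 + (-3278/471123)/2 = -3/2 + (-3278*1/471123)/2 = -3/2 + (½)*(-3278/471123) = -3/2 - 1639/471123 = -1416647/942246 ≈ -1.5035)
√(-104185 + q) = √(-104185 - 1416647/942246) = √(-98169316157/942246) = I*√10277738385740958/314082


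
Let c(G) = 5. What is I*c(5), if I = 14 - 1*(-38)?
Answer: 260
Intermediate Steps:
I = 52 (I = 14 + 38 = 52)
I*c(5) = 52*5 = 260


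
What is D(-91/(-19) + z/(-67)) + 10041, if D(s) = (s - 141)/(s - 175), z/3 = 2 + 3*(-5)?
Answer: 2168396072/215937 ≈ 10042.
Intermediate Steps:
z = -39 (z = 3*(2 + 3*(-5)) = 3*(2 - 15) = 3*(-13) = -39)
D(s) = (-141 + s)/(-175 + s)
D(-91/(-19) + z/(-67)) + 10041 = (-141 + (-91/(-19) - 39/(-67)))/(-175 + (-91/(-19) - 39/(-67))) + 10041 = (-141 + (-91*(-1/19) - 39*(-1/67)))/(-175 + (-91*(-1/19) - 39*(-1/67))) + 10041 = (-141 + (91/19 + 39/67))/(-175 + (91/19 + 39/67)) + 10041 = (-141 + 6838/1273)/(-175 + 6838/1273) + 10041 = -172655/1273/(-215937/1273) + 10041 = -1273/215937*(-172655/1273) + 10041 = 172655/215937 + 10041 = 2168396072/215937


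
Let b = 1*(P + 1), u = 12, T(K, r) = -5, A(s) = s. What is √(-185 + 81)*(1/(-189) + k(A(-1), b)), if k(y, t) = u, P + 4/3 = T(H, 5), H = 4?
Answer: 4534*I*√26/189 ≈ 122.32*I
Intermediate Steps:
P = -19/3 (P = -4/3 - 5 = -19/3 ≈ -6.3333)
b = -16/3 (b = 1*(-19/3 + 1) = 1*(-16/3) = -16/3 ≈ -5.3333)
k(y, t) = 12
√(-185 + 81)*(1/(-189) + k(A(-1), b)) = √(-185 + 81)*(1/(-189) + 12) = √(-104)*(-1/189 + 12) = (2*I*√26)*(2267/189) = 4534*I*√26/189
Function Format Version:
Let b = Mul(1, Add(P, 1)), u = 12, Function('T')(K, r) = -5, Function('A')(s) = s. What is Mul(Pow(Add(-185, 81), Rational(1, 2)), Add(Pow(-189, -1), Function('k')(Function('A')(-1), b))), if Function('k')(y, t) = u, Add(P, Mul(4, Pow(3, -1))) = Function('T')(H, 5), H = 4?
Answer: Mul(Rational(4534, 189), I, Pow(26, Rational(1, 2))) ≈ Mul(122.32, I)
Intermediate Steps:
P = Rational(-19, 3) (P = Add(Rational(-4, 3), -5) = Rational(-19, 3) ≈ -6.3333)
b = Rational(-16, 3) (b = Mul(1, Add(Rational(-19, 3), 1)) = Mul(1, Rational(-16, 3)) = Rational(-16, 3) ≈ -5.3333)
Function('k')(y, t) = 12
Mul(Pow(Add(-185, 81), Rational(1, 2)), Add(Pow(-189, -1), Function('k')(Function('A')(-1), b))) = Mul(Pow(Add(-185, 81), Rational(1, 2)), Add(Pow(-189, -1), 12)) = Mul(Pow(-104, Rational(1, 2)), Add(Rational(-1, 189), 12)) = Mul(Mul(2, I, Pow(26, Rational(1, 2))), Rational(2267, 189)) = Mul(Rational(4534, 189), I, Pow(26, Rational(1, 2)))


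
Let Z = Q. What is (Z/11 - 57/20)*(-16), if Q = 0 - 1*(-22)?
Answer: 68/5 ≈ 13.600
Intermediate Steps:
Q = 22 (Q = 0 + 22 = 22)
Z = 22
(Z/11 - 57/20)*(-16) = (22/11 - 57/20)*(-16) = (22*(1/11) - 57*1/20)*(-16) = (2 - 57/20)*(-16) = -17/20*(-16) = 68/5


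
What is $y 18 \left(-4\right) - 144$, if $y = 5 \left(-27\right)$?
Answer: $9576$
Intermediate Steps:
$y = -135$
$y 18 \left(-4\right) - 144 = - 135 \cdot 18 \left(-4\right) - 144 = \left(-135\right) \left(-72\right) - 144 = 9720 - 144 = 9576$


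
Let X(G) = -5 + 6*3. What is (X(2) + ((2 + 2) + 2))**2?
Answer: 361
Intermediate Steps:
X(G) = 13 (X(G) = -5 + 18 = 13)
(X(2) + ((2 + 2) + 2))**2 = (13 + ((2 + 2) + 2))**2 = (13 + (4 + 2))**2 = (13 + 6)**2 = 19**2 = 361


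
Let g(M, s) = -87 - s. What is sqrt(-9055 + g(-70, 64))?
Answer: I*sqrt(9206) ≈ 95.948*I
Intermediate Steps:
sqrt(-9055 + g(-70, 64)) = sqrt(-9055 + (-87 - 1*64)) = sqrt(-9055 + (-87 - 64)) = sqrt(-9055 - 151) = sqrt(-9206) = I*sqrt(9206)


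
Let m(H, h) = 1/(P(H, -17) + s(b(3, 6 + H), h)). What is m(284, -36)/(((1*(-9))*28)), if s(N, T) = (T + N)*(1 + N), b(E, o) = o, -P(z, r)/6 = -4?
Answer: -1/18632376 ≈ -5.3670e-8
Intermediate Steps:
P(z, r) = 24 (P(z, r) = -6*(-4) = 24)
s(N, T) = (1 + N)*(N + T) (s(N, T) = (N + T)*(1 + N) = (1 + N)*(N + T))
m(H, h) = 1/(30 + H + h + (6 + H)**2 + h*(6 + H)) (m(H, h) = 1/(24 + ((6 + H) + h + (6 + H)**2 + (6 + H)*h)) = 1/(24 + ((6 + H) + h + (6 + H)**2 + h*(6 + H))) = 1/(24 + (6 + H + h + (6 + H)**2 + h*(6 + H))) = 1/(30 + H + h + (6 + H)**2 + h*(6 + H)))
m(284, -36)/(((1*(-9))*28)) = 1/((30 + 284 - 36 + (6 + 284)**2 - 36*(6 + 284))*(((1*(-9))*28))) = 1/((30 + 284 - 36 + 290**2 - 36*290)*((-9*28))) = 1/((30 + 284 - 36 + 84100 - 10440)*(-252)) = -1/252/73938 = (1/73938)*(-1/252) = -1/18632376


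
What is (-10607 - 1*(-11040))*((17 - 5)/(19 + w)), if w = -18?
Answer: 5196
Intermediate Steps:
(-10607 - 1*(-11040))*((17 - 5)/(19 + w)) = (-10607 - 1*(-11040))*((17 - 5)/(19 - 18)) = (-10607 + 11040)*(12/1) = 433*(12*1) = 433*12 = 5196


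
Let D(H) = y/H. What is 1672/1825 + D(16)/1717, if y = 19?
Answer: 45967859/50136400 ≈ 0.91686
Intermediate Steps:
D(H) = 19/H
1672/1825 + D(16)/1717 = 1672/1825 + (19/16)/1717 = 1672*(1/1825) + (19*(1/16))*(1/1717) = 1672/1825 + (19/16)*(1/1717) = 1672/1825 + 19/27472 = 45967859/50136400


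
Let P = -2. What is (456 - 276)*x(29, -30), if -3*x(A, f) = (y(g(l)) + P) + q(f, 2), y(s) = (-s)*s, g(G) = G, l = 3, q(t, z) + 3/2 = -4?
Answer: 990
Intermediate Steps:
q(t, z) = -11/2 (q(t, z) = -3/2 - 4 = -11/2)
y(s) = -s²
x(A, f) = 11/2 (x(A, f) = -((-1*3² - 2) - 11/2)/3 = -((-1*9 - 2) - 11/2)/3 = -((-9 - 2) - 11/2)/3 = -(-11 - 11/2)/3 = -⅓*(-33/2) = 11/2)
(456 - 276)*x(29, -30) = (456 - 276)*(11/2) = 180*(11/2) = 990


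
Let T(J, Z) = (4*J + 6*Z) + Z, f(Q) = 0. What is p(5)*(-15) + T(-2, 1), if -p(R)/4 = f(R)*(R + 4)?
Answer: -1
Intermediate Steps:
T(J, Z) = 4*J + 7*Z
p(R) = 0 (p(R) = -0*(R + 4) = -0*(4 + R) = -4*0 = 0)
p(5)*(-15) + T(-2, 1) = 0*(-15) + (4*(-2) + 7*1) = 0 + (-8 + 7) = 0 - 1 = -1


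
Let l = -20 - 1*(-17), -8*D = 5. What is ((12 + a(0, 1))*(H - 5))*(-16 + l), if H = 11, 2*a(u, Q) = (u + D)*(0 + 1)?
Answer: -10659/8 ≈ -1332.4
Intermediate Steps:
D = -5/8 (D = -⅛*5 = -5/8 ≈ -0.62500)
a(u, Q) = -5/16 + u/2 (a(u, Q) = ((u - 5/8)*(0 + 1))/2 = ((-5/8 + u)*1)/2 = (-5/8 + u)/2 = -5/16 + u/2)
l = -3 (l = -20 + 17 = -3)
((12 + a(0, 1))*(H - 5))*(-16 + l) = ((12 + (-5/16 + (½)*0))*(11 - 5))*(-16 - 3) = ((12 + (-5/16 + 0))*6)*(-19) = ((12 - 5/16)*6)*(-19) = ((187/16)*6)*(-19) = (561/8)*(-19) = -10659/8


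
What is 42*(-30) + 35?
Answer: -1225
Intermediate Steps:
42*(-30) + 35 = -1260 + 35 = -1225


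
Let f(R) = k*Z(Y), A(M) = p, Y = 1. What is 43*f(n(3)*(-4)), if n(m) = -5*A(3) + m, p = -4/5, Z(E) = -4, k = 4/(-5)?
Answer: 688/5 ≈ 137.60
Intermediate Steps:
k = -⅘ (k = 4*(-⅕) = -⅘ ≈ -0.80000)
p = -⅘ (p = -4*⅕ = -⅘ ≈ -0.80000)
A(M) = -⅘
n(m) = 4 + m (n(m) = -5*(-⅘) + m = 4 + m)
f(R) = 16/5 (f(R) = -⅘*(-4) = 16/5)
43*f(n(3)*(-4)) = 43*(16/5) = 688/5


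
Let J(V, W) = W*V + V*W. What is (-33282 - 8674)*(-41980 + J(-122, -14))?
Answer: 1617991184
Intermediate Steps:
J(V, W) = 2*V*W (J(V, W) = V*W + V*W = 2*V*W)
(-33282 - 8674)*(-41980 + J(-122, -14)) = (-33282 - 8674)*(-41980 + 2*(-122)*(-14)) = -41956*(-41980 + 3416) = -41956*(-38564) = 1617991184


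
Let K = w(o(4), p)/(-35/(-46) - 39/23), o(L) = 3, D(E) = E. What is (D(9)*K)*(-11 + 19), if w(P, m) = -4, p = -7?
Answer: 13248/43 ≈ 308.09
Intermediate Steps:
K = 184/43 (K = -4/(-35/(-46) - 39/23) = -4/(-35*(-1/46) - 39*1/23) = -4/(35/46 - 39/23) = -4/(-43/46) = -4*(-46/43) = 184/43 ≈ 4.2791)
(D(9)*K)*(-11 + 19) = (9*(184/43))*(-11 + 19) = (1656/43)*8 = 13248/43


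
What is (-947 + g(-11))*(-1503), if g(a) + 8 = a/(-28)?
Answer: 40173687/28 ≈ 1.4348e+6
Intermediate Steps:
g(a) = -8 - a/28 (g(a) = -8 + a/(-28) = -8 + a*(-1/28) = -8 - a/28)
(-947 + g(-11))*(-1503) = (-947 + (-8 - 1/28*(-11)))*(-1503) = (-947 + (-8 + 11/28))*(-1503) = (-947 - 213/28)*(-1503) = -26729/28*(-1503) = 40173687/28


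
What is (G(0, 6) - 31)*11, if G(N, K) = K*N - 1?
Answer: -352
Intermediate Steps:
G(N, K) = -1 + K*N
(G(0, 6) - 31)*11 = ((-1 + 6*0) - 31)*11 = ((-1 + 0) - 31)*11 = (-1 - 31)*11 = -32*11 = -352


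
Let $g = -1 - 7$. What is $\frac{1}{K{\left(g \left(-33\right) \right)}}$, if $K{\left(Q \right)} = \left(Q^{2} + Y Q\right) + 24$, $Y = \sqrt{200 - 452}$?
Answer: $\frac{415}{29038344} - \frac{11 i \sqrt{7}}{33878068} \approx 1.4291 \cdot 10^{-5} - 8.5906 \cdot 10^{-7} i$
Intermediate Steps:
$g = -8$
$Y = 6 i \sqrt{7}$ ($Y = \sqrt{-252} = 6 i \sqrt{7} \approx 15.875 i$)
$K{\left(Q \right)} = 24 + Q^{2} + 6 i Q \sqrt{7}$ ($K{\left(Q \right)} = \left(Q^{2} + 6 i \sqrt{7} Q\right) + 24 = \left(Q^{2} + 6 i Q \sqrt{7}\right) + 24 = 24 + Q^{2} + 6 i Q \sqrt{7}$)
$\frac{1}{K{\left(g \left(-33\right) \right)}} = \frac{1}{24 + \left(\left(-8\right) \left(-33\right)\right)^{2} + 6 i \left(\left(-8\right) \left(-33\right)\right) \sqrt{7}} = \frac{1}{24 + 264^{2} + 6 i 264 \sqrt{7}} = \frac{1}{24 + 69696 + 1584 i \sqrt{7}} = \frac{1}{69720 + 1584 i \sqrt{7}}$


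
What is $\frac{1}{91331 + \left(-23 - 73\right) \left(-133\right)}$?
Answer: $\frac{1}{104099} \approx 9.6062 \cdot 10^{-6}$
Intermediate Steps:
$\frac{1}{91331 + \left(-23 - 73\right) \left(-133\right)} = \frac{1}{91331 - -12768} = \frac{1}{91331 + 12768} = \frac{1}{104099}$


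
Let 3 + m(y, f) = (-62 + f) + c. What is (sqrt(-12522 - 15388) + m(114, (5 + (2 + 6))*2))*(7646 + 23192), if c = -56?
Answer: -2929610 + 30838*I*sqrt(27910) ≈ -2.9296e+6 + 5.1519e+6*I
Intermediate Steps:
m(y, f) = -121 + f (m(y, f) = -3 + ((-62 + f) - 56) = -3 + (-118 + f) = -121 + f)
(sqrt(-12522 - 15388) + m(114, (5 + (2 + 6))*2))*(7646 + 23192) = (sqrt(-12522 - 15388) + (-121 + (5 + (2 + 6))*2))*(7646 + 23192) = (sqrt(-27910) + (-121 + (5 + 8)*2))*30838 = (I*sqrt(27910) + (-121 + 13*2))*30838 = (I*sqrt(27910) + (-121 + 26))*30838 = (I*sqrt(27910) - 95)*30838 = (-95 + I*sqrt(27910))*30838 = -2929610 + 30838*I*sqrt(27910)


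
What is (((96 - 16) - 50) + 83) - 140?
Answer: -27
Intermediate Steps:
(((96 - 16) - 50) + 83) - 140 = ((80 - 50) + 83) - 140 = (30 + 83) - 140 = 113 - 140 = -27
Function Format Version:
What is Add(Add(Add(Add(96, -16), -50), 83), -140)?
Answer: -27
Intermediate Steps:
Add(Add(Add(Add(96, -16), -50), 83), -140) = Add(Add(Add(80, -50), 83), -140) = Add(Add(30, 83), -140) = Add(113, -140) = -27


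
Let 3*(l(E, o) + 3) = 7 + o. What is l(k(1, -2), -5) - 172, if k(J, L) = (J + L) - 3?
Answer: -523/3 ≈ -174.33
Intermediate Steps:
k(J, L) = -3 + J + L
l(E, o) = -2/3 + o/3 (l(E, o) = -3 + (7 + o)/3 = -3 + (7/3 + o/3) = -2/3 + o/3)
l(k(1, -2), -5) - 172 = (-2/3 + (1/3)*(-5)) - 172 = (-2/3 - 5/3) - 172 = -7/3 - 172 = -523/3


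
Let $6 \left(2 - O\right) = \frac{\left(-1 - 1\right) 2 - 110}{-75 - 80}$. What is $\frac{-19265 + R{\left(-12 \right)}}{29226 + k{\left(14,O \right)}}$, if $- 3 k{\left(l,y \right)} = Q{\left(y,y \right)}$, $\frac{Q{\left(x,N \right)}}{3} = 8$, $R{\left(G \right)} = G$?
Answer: $- \frac{19277}{29218} \approx -0.65976$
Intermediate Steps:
$Q{\left(x,N \right)} = 24$ ($Q{\left(x,N \right)} = 3 \cdot 8 = 24$)
$O = \frac{291}{155}$ ($O = 2 - \frac{\left(\left(-1 - 1\right) 2 - 110\right) \frac{1}{-75 - 80}}{6} = 2 - \frac{\left(\left(-2\right) 2 - 110\right) \frac{1}{-155}}{6} = 2 - \frac{\left(-4 - 110\right) \left(- \frac{1}{155}\right)}{6} = 2 - \frac{\left(-114\right) \left(- \frac{1}{155}\right)}{6} = 2 - \frac{19}{155} = \frac{291}{155} \approx 1.8774$)
$k{\left(l,y \right)} = -8$ ($k{\left(l,y \right)} = \left(- \frac{1}{3}\right) 24 = -8$)
$\frac{-19265 + R{\left(-12 \right)}}{29226 + k{\left(14,O \right)}} = \frac{-19265 - 12}{29226 - 8} = - \frac{19277}{29218}$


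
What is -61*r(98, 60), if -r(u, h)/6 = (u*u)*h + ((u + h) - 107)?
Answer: 210922506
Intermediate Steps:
r(u, h) = 642 - 6*h - 6*u - 6*h*u² (r(u, h) = -6*((u*u)*h + ((u + h) - 107)) = -6*(u²*h + ((h + u) - 107)) = -6*(h*u² + (-107 + h + u)) = -6*(-107 + h + u + h*u²) = 642 - 6*h - 6*u - 6*h*u²)
-61*r(98, 60) = -61*(642 - 6*60 - 6*98 - 6*60*98²) = -61*(642 - 360 - 588 - 6*60*9604) = -61*(642 - 360 - 588 - 3457440) = -61*(-3457746) = 210922506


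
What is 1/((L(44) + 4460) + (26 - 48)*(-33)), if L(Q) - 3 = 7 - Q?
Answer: 1/5152 ≈ 0.00019410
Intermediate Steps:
L(Q) = 10 - Q (L(Q) = 3 + (7 - Q) = 10 - Q)
1/((L(44) + 4460) + (26 - 48)*(-33)) = 1/(((10 - 1*44) + 4460) + (26 - 48)*(-33)) = 1/(((10 - 44) + 4460) - 22*(-33)) = 1/((-34 + 4460) + 726) = 1/(4426 + 726) = 1/5152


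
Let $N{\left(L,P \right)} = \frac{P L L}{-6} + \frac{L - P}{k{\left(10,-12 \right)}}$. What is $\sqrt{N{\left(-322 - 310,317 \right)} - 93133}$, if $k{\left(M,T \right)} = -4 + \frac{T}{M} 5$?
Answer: $\frac{i \sqrt{19076345490}}{30} \approx 4603.9 i$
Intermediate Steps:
$k{\left(M,T \right)} = -4 + \frac{5 T}{M}$
$N{\left(L,P \right)} = - \frac{L}{10} + \frac{P}{10} - \frac{P L^{2}}{6}$ ($N{\left(L,P \right)} = \frac{P L L}{-6} + \frac{L - P}{-4 + 5 \left(-12\right) \frac{1}{10}} = L P L \left(- \frac{1}{6}\right) + \frac{L - P}{-4 + 5 \left(-12\right) \frac{1}{10}} = P L^{2} \left(- \frac{1}{6}\right) + \frac{L - P}{-4 - 6} = - \frac{P L^{2}}{6} + \frac{L - P}{-10} = - \frac{P L^{2}}{6} + \left(L - P\right) \left(- \frac{1}{10}\right) = - \frac{P L^{2}}{6} - \left(- \frac{P}{10} + \frac{L}{10}\right) = - \frac{L}{10} + \frac{P}{10} - \frac{P L^{2}}{6}$)
$\sqrt{N{\left(-322 - 310,317 \right)} - 93133} = \sqrt{\left(- \frac{-322 - 310}{10} + \frac{1}{10} \cdot 317 - \frac{317 \left(-322 - 310\right)^{2}}{6}\right) - 93133} = \sqrt{\left(\left(- \frac{1}{10}\right) \left(-632\right) + \frac{317}{10} - \frac{317 \left(-632\right)^{2}}{6}\right) - 93133} = \sqrt{\left(\frac{316}{5} + \frac{317}{10} - \frac{317}{6} \cdot 399424\right) - 93133} = \sqrt{\left(\frac{316}{5} + \frac{317}{10} - \frac{63308704}{3}\right) - 93133} = \sqrt{- \frac{633084193}{30} - 93133} = \sqrt{- \frac{635878183}{30}} = \frac{i \sqrt{19076345490}}{30}$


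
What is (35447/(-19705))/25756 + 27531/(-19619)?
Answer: -607534046351/432916248940 ≈ -1.4034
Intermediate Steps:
(35447/(-19705))/25756 + 27531/(-19619) = (35447*(-1/19705))*(1/25756) + 27531*(-1/19619) = -35447/19705*1/25756 - 1197/853 = -35447/507521980 - 1197/853 = -607534046351/432916248940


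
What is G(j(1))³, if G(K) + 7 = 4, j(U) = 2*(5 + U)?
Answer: -27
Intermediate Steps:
j(U) = 10 + 2*U
G(K) = -3 (G(K) = -7 + 4 = -3)
G(j(1))³ = (-3)³ = -27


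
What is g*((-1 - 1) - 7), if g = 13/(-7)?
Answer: 117/7 ≈ 16.714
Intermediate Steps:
g = -13/7 (g = 13*(-⅐) = -13/7 ≈ -1.8571)
g*((-1 - 1) - 7) = -13*((-1 - 1) - 7)/7 = -13*(-2 - 7)/7 = -13/7*(-9) = 117/7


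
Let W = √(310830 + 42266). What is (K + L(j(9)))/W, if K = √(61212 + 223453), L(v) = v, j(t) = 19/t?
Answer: √88274*(19 + 153*√985)/1588932 ≈ 0.90144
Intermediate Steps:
K = 17*√985 (K = √284665 = 17*√985 ≈ 533.54)
W = 2*√88274 (W = √353096 = 2*√88274 ≈ 594.22)
(K + L(j(9)))/W = (17*√985 + 19/9)/((2*√88274)) = (17*√985 + 19*(⅑))*(√88274/176548) = (17*√985 + 19/9)*(√88274/176548) = (19/9 + 17*√985)*(√88274/176548) = √88274*(19/9 + 17*√985)/176548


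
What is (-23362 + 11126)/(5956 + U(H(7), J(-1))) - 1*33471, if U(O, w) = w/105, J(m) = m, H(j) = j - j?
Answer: -20933345289/625379 ≈ -33473.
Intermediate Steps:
H(j) = 0
U(O, w) = w/105 (U(O, w) = w*(1/105) = w/105)
(-23362 + 11126)/(5956 + U(H(7), J(-1))) - 1*33471 = (-23362 + 11126)/(5956 + (1/105)*(-1)) - 1*33471 = -12236/(5956 - 1/105) - 33471 = -12236/625379/105 - 33471 = -12236*105/625379 - 33471 = -1284780/625379 - 33471 = -20933345289/625379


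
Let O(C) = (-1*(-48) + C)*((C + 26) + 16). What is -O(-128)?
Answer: -6880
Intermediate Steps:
O(C) = (42 + C)*(48 + C) (O(C) = (48 + C)*((26 + C) + 16) = (48 + C)*(42 + C) = (42 + C)*(48 + C))
-O(-128) = -(2016 + (-128)² + 90*(-128)) = -(2016 + 16384 - 11520) = -1*6880 = -6880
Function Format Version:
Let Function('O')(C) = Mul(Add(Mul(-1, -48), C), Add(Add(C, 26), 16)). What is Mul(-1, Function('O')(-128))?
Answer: -6880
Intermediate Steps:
Function('O')(C) = Mul(Add(42, C), Add(48, C)) (Function('O')(C) = Mul(Add(48, C), Add(Add(26, C), 16)) = Mul(Add(48, C), Add(42, C)) = Mul(Add(42, C), Add(48, C)))
Mul(-1, Function('O')(-128)) = Mul(-1, Add(2016, Pow(-128, 2), Mul(90, -128))) = Mul(-1, Add(2016, 16384, -11520)) = Mul(-1, 6880) = -6880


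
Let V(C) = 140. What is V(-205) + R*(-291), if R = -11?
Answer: 3341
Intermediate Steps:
V(-205) + R*(-291) = 140 - 11*(-291) = 140 + 3201 = 3341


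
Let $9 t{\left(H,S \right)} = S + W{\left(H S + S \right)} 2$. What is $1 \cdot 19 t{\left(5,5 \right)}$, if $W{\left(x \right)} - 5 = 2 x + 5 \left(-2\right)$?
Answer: $\frac{2185}{9} \approx 242.78$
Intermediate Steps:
$W{\left(x \right)} = -5 + 2 x$ ($W{\left(x \right)} = 5 + \left(2 x + 5 \left(-2\right)\right) = 5 + \left(2 x - 10\right) = 5 + \left(-10 + 2 x\right) = -5 + 2 x$)
$t{\left(H,S \right)} = - \frac{10}{9} + \frac{5 S}{9} + \frac{4 H S}{9}$ ($t{\left(H,S \right)} = \frac{S + \left(-5 + 2 \left(H S + S\right)\right) 2}{9} = \frac{S + \left(-5 + 2 \left(S + H S\right)\right) 2}{9} = \frac{S + \left(-5 + \left(2 S + 2 H S\right)\right) 2}{9} = \frac{S + \left(-5 + 2 S + 2 H S\right) 2}{9} = \frac{S + \left(-10 + 4 S + 4 H S\right)}{9} = \frac{-10 + 5 S + 4 H S}{9} = - \frac{10}{9} + \frac{5 S}{9} + \frac{4 H S}{9}$)
$1 \cdot 19 t{\left(5,5 \right)} = 1 \cdot 19 \left(- \frac{10}{9} + \frac{1}{9} \cdot 5 + \frac{4}{9} \cdot 5 \left(1 + 5\right)\right) = 19 \left(- \frac{10}{9} + \frac{5}{9} + \frac{4}{9} \cdot 5 \cdot 6\right) = 19 \left(- \frac{10}{9} + \frac{5}{9} + \frac{40}{3}\right) = 19 \cdot \frac{115}{9} = \frac{2185}{9}$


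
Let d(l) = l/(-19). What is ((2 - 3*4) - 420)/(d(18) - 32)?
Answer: 4085/313 ≈ 13.051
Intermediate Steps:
d(l) = -l/19 (d(l) = l*(-1/19) = -l/19)
((2 - 3*4) - 420)/(d(18) - 32) = ((2 - 3*4) - 420)/(-1/19*18 - 32) = ((2 - 12) - 420)/(-18/19 - 32) = (-10 - 420)/(-626/19) = -430*(-19/626) = 4085/313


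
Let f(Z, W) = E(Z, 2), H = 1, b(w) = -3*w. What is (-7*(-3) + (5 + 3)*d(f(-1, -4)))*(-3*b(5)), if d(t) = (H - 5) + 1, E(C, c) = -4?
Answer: -135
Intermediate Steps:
f(Z, W) = -4
d(t) = -3 (d(t) = (1 - 5) + 1 = -4 + 1 = -3)
(-7*(-3) + (5 + 3)*d(f(-1, -4)))*(-3*b(5)) = (-7*(-3) + (5 + 3)*(-3))*(-(-9)*5) = (21 + 8*(-3))*(-3*(-15)) = (21 - 24)*45 = -3*45 = -135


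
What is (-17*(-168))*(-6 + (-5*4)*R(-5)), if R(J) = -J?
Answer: -302736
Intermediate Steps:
(-17*(-168))*(-6 + (-5*4)*R(-5)) = (-17*(-168))*(-6 + (-5*4)*(-1*(-5))) = 2856*(-6 - 20*5) = 2856*(-6 - 100) = 2856*(-106) = -302736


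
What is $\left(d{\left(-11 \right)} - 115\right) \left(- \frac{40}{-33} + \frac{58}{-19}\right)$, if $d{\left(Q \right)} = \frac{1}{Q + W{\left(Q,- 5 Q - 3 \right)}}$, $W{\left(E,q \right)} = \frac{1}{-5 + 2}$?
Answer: $\frac{2257801}{10659} \approx 211.82$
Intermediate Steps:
$W{\left(E,q \right)} = - \frac{1}{3}$ ($W{\left(E,q \right)} = \frac{1}{-3} = - \frac{1}{3}$)
$d{\left(Q \right)} = \frac{1}{- \frac{1}{3} + Q}$ ($d{\left(Q \right)} = \frac{1}{Q - \frac{1}{3}} = \frac{1}{- \frac{1}{3} + Q}$)
$\left(d{\left(-11 \right)} - 115\right) \left(- \frac{40}{-33} + \frac{58}{-19}\right) = \left(\frac{3}{-1 + 3 \left(-11\right)} - 115\right) \left(- \frac{40}{-33} + \frac{58}{-19}\right) = \left(\frac{3}{-1 - 33} - 115\right) \left(\left(-40\right) \left(- \frac{1}{33}\right) + 58 \left(- \frac{1}{19}\right)\right) = \left(\frac{3}{-34} - 115\right) \left(\frac{40}{33} - \frac{58}{19}\right) = \left(3 \left(- \frac{1}{34}\right) - 115\right) \left(- \frac{1154}{627}\right) = \left(- \frac{3}{34} - 115\right) \left(- \frac{1154}{627}\right) = \left(- \frac{3913}{34}\right) \left(- \frac{1154}{627}\right) = \frac{2257801}{10659}$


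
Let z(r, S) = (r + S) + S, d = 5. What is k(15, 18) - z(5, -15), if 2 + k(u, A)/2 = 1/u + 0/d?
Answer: 317/15 ≈ 21.133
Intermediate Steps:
z(r, S) = r + 2*S (z(r, S) = (S + r) + S = r + 2*S)
k(u, A) = -4 + 2/u (k(u, A) = -4 + 2*(1/u + 0/5) = -4 + 2*(1/u + 0*(1/5)) = -4 + 2*(1/u + 0) = -4 + 2/u)
k(15, 18) - z(5, -15) = (-4 + 2/15) - (5 + 2*(-15)) = (-4 + 2*(1/15)) - (5 - 30) = (-4 + 2/15) - 1*(-25) = -58/15 + 25 = 317/15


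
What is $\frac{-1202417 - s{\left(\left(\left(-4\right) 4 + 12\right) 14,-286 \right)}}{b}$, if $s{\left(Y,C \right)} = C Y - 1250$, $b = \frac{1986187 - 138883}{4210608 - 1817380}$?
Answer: $- \frac{728249109181}{461826} \approx -1.5769 \cdot 10^{6}$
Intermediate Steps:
$b = \frac{461826}{598307}$ ($b = \frac{1847304}{2393228} = 1847304 \cdot \frac{1}{2393228} = \frac{461826}{598307} \approx 0.77189$)
$s{\left(Y,C \right)} = -1250 + C Y$
$\frac{-1202417 - s{\left(\left(\left(-4\right) 4 + 12\right) 14,-286 \right)}}{b} = \frac{-1202417 - \left(-1250 - 286 \left(\left(-4\right) 4 + 12\right) 14\right)}{\frac{461826}{598307}} = \left(-1202417 - \left(-1250 - 286 \left(-16 + 12\right) 14\right)\right) \frac{598307}{461826} = \left(-1202417 - \left(-1250 - 286 \left(\left(-4\right) 14\right)\right)\right) \frac{598307}{461826} = \left(-1202417 - \left(-1250 - -16016\right)\right) \frac{598307}{461826} = \left(-1202417 - \left(-1250 + 16016\right)\right) \frac{598307}{461826} = \left(-1202417 - 14766\right) \frac{598307}{461826} = \left(-1217183\right) \frac{598307}{461826} = - \frac{728249109181}{461826}$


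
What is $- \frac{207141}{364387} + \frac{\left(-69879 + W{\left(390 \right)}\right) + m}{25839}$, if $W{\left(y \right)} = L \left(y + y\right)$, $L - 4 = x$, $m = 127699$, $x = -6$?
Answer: $\frac{522348149}{324668817} \approx 1.6089$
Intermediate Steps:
$L = -2$ ($L = 4 - 6 = -2$)
$W{\left(y \right)} = - 4 y$ ($W{\left(y \right)} = - 2 \left(y + y\right) = - 2 \cdot 2 y = - 4 y$)
$- \frac{207141}{364387} + \frac{\left(-69879 + W{\left(390 \right)}\right) + m}{25839} = - \frac{207141}{364387} + \frac{\left(-69879 - 1560\right) + 127699}{25839} = \left(-207141\right) \frac{1}{364387} + \left(\left(-69879 - 1560\right) + 127699\right) \frac{1}{25839} = - \frac{207141}{364387} + \left(-71439 + 127699\right) \frac{1}{25839} = - \frac{207141}{364387} + 56260 \cdot \frac{1}{25839} = - \frac{207141}{364387} + \frac{1940}{891} = \frac{522348149}{324668817}$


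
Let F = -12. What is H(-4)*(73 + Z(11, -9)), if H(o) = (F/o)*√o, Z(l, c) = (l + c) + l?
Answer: 516*I ≈ 516.0*I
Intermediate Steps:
Z(l, c) = c + 2*l (Z(l, c) = (c + l) + l = c + 2*l)
H(o) = -12/√o (H(o) = (-12/o)*√o = -12/√o)
H(-4)*(73 + Z(11, -9)) = (-(-6)*I)*(73 + (-9 + 2*11)) = (-(-6)*I)*(73 + (-9 + 22)) = (6*I)*(73 + 13) = (6*I)*86 = 516*I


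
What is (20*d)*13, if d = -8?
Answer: -2080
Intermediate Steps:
(20*d)*13 = (20*(-8))*13 = -160*13 = -2080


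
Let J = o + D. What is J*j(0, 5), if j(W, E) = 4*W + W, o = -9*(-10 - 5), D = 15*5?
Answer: 0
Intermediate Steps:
D = 75
o = 135 (o = -9*(-15) = 135)
J = 210 (J = 135 + 75 = 210)
j(W, E) = 5*W
J*j(0, 5) = 210*(5*0) = 210*0 = 0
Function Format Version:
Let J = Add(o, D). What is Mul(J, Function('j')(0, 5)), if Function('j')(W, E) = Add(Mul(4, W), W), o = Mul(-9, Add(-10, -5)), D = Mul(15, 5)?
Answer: 0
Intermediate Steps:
D = 75
o = 135 (o = Mul(-9, -15) = 135)
J = 210 (J = Add(135, 75) = 210)
Function('j')(W, E) = Mul(5, W)
Mul(J, Function('j')(0, 5)) = Mul(210, Mul(5, 0)) = Mul(210, 0) = 0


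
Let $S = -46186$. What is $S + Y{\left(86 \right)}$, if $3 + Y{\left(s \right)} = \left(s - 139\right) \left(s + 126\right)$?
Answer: $-57425$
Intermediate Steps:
$Y{\left(s \right)} = -3 + \left(-139 + s\right) \left(126 + s\right)$ ($Y{\left(s \right)} = -3 + \left(s - 139\right) \left(s + 126\right) = -3 + \left(-139 + s\right) \left(126 + s\right)$)
$S + Y{\left(86 \right)} = -46186 - \left(18635 - 7396\right) = -46186 - 11239 = -57425$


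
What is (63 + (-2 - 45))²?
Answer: 256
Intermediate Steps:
(63 + (-2 - 45))² = (63 - 47)² = 16² = 256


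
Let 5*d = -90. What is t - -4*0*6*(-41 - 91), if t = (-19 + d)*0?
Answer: 0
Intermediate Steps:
d = -18 (d = (1/5)*(-90) = -18)
t = 0 (t = (-19 - 18)*0 = -37*0 = 0)
t - -4*0*6*(-41 - 91) = 0 - -4*0*6*(-41 - 91) = 0 - 0*6*(-132) = 0 - 0*(-132) = 0 - 1*0 = 0 + 0 = 0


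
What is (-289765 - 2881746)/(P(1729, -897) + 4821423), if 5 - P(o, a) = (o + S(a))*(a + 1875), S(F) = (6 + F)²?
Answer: 3171511/773285152 ≈ 0.0041014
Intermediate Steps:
P(o, a) = 5 - (1875 + a)*(o + (6 + a)²) (P(o, a) = 5 - (o + (6 + a)²)*(a + 1875) = 5 - (o + (6 + a)²)*(1875 + a) = 5 - (1875 + a)*(o + (6 + a)²))
(-289765 - 2881746)/(P(1729, -897) + 4821423) = (-289765 - 2881746)/((5 - 1875*1729 - 1875*(6 - 897)² - 1*(-897)*1729 - 1*(-897)*(6 - 897)²) + 4821423) = -3171511/((5 - 3241875 - 1875*(-891)² + 1550913 - 1*(-897)*(-891)²) + 4821423) = -3171511/((5 - 3241875 - 1875*793881 + 1550913 - 1*(-897)*793881) + 4821423) = -3171511/((5 - 3241875 - 1488526875 + 1550913 + 712111257) + 4821423) = -3171511/(-778106575 + 4821423) = -3171511/(-773285152) = -3171511*(-1/773285152) = 3171511/773285152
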